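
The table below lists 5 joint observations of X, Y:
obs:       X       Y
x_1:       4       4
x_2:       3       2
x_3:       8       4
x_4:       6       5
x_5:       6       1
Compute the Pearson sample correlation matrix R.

Step 1 — column means:
  mean(X) = (4 + 3 + 8 + 6 + 6) / 5 = 27/5 = 5.4
  mean(Y) = (4 + 2 + 4 + 5 + 1) / 5 = 16/5 = 3.2

Step 2 — sample variances and covariances s[i,j] = (1/(n-1)) · Σ_k (x_{k,i} - mean_i) · (x_{k,j} - mean_j), with n-1 = 4:
  s[X,X] = ((-1.4)·(-1.4) + (-2.4)·(-2.4) + (2.6)·(2.6) + (0.6)·(0.6) + (0.6)·(0.6)) / 4 = 15.2/4 = 3.8
  s[X,Y] = ((-1.4)·(0.8) + (-2.4)·(-1.2) + (2.6)·(0.8) + (0.6)·(1.8) + (0.6)·(-2.2)) / 4 = 3.6/4 = 0.9
  s[Y,Y] = ((0.8)·(0.8) + (-1.2)·(-1.2) + (0.8)·(0.8) + (1.8)·(1.8) + (-2.2)·(-2.2)) / 4 = 10.8/4 = 2.7
  Sample standard deviations s_i = √(s[i,i]):
  s(X) = √(3.8) = 1.9494
  s(Y) = √(2.7) = 1.6432

Step 3 — r_{ij} = s_{ij} / (s_i · s_j):
  r[X,X] = 1 (diagonal).
  r[X,Y] = 0.9 / (1.9494 · 1.6432) = 0.9 / 3.2031 = 0.281
  r[Y,Y] = 1 (diagonal).

R is symmetric with unit diagonal. Assembling:

R = [[1, 0.281],
 [0.281, 1]]


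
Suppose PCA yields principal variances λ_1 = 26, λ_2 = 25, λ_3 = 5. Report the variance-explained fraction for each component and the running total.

Step 1 — total variance = trace(Sigma) = Σ λ_i = 26 + 25 + 5 = 56.

Step 2 — fraction explained by component i = λ_i / Σ λ:
  PC1: 26/56 = 0.4643
  PC2: 25/56 = 0.4464
  PC3: 5/56 = 0.0893

Step 3 — cumulative fraction after k components = (λ_1 + ... + λ_k) / Σ λ:
  k = 1: 26/56 = 0.4643
  k = 2: (26 + 25)/56 = 51/56 = 0.9107
  k = 3: (26 + 25 + 5)/56 = 56/56 = 1

Summary (fraction, with percent):

explained: PC1 0.4643 (46.43%), PC2 0.4464 (44.64%), PC3 0.0893 (8.93%);  cumulative: 0.4643, 0.9107, 1


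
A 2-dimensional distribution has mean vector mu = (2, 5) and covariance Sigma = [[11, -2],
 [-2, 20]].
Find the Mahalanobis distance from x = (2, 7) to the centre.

Step 1 — centre the observation: (x - mu) = (0, 2).

Step 2 — invert Sigma. det(Sigma) = 11·20 - (-2)² = 216.
  Sigma^{-1} = (1/det) · [[d, -b], [-b, a]] = [[0.0926, 0.0093],
 [0.0093, 0.0509]].

Step 3 — form the quadratic (x - mu)^T · Sigma^{-1} · (x - mu):
  Sigma^{-1} · (x - mu) = (0.0185, 0.1019).
  (x - mu)^T · [Sigma^{-1} · (x - mu)] = (0)·(0.0185) + (2)·(0.1019) = 0.2037.

Step 4 — take square root: d = √(0.2037) ≈ 0.4513.

d(x, mu) = √(0.2037) ≈ 0.4513


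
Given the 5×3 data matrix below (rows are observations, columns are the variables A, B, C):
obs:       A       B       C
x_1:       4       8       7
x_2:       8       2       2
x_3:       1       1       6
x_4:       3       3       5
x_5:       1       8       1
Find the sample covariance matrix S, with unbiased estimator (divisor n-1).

Step 1 — column means:
  mean(A) = (4 + 8 + 1 + 3 + 1) / 5 = 17/5 = 3.4
  mean(B) = (8 + 2 + 1 + 3 + 8) / 5 = 22/5 = 4.4
  mean(C) = (7 + 2 + 6 + 5 + 1) / 5 = 21/5 = 4.2

Step 2 — sample covariance S[i,j] = (1/(n-1)) · Σ_k (x_{k,i} - mean_i) · (x_{k,j} - mean_j), with n-1 = 4.
  S[A,A] = ((0.6)·(0.6) + (4.6)·(4.6) + (-2.4)·(-2.4) + (-0.4)·(-0.4) + (-2.4)·(-2.4)) / 4 = 33.2/4 = 8.3
  S[A,B] = ((0.6)·(3.6) + (4.6)·(-2.4) + (-2.4)·(-3.4) + (-0.4)·(-1.4) + (-2.4)·(3.6)) / 4 = -8.8/4 = -2.2
  S[A,C] = ((0.6)·(2.8) + (4.6)·(-2.2) + (-2.4)·(1.8) + (-0.4)·(0.8) + (-2.4)·(-3.2)) / 4 = -5.4/4 = -1.35
  S[B,B] = ((3.6)·(3.6) + (-2.4)·(-2.4) + (-3.4)·(-3.4) + (-1.4)·(-1.4) + (3.6)·(3.6)) / 4 = 45.2/4 = 11.3
  S[B,C] = ((3.6)·(2.8) + (-2.4)·(-2.2) + (-3.4)·(1.8) + (-1.4)·(0.8) + (3.6)·(-3.2)) / 4 = -3.4/4 = -0.85
  S[C,C] = ((2.8)·(2.8) + (-2.2)·(-2.2) + (1.8)·(1.8) + (0.8)·(0.8) + (-3.2)·(-3.2)) / 4 = 26.8/4 = 6.7

S is symmetric (S[j,i] = S[i,j]). Assembling:

S = [[8.3, -2.2, -1.35],
 [-2.2, 11.3, -0.85],
 [-1.35, -0.85, 6.7]]


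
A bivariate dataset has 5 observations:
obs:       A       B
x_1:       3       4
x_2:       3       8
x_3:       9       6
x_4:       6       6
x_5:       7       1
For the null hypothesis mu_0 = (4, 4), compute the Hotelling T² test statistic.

Step 1 — sample mean vector:
  mean(A) = (3 + 3 + 9 + 6 + 7) / 5 = 28/5 = 5.6
  mean(B) = (4 + 8 + 6 + 6 + 1) / 5 = 25/5 = 5
  x̄ = (5.6, 5),  deviation x̄ - mu_0 = (5.6, 5) - (4, 4) = (1.6, 1).

Step 2 — sample covariance matrix, S[i,j] = (1/(n-1)) · Σ_k (x_{k,i} - mean_i) · (x_{k,j} - mean_j), divisor n-1 = 4:
  S[A,A] = ((-2.6)·(-2.6) + (-2.6)·(-2.6) + (3.4)·(3.4) + (0.4)·(0.4) + (1.4)·(1.4)) / 4 = 27.2/4 = 6.8
  S[A,B] = ((-2.6)·(-1) + (-2.6)·(3) + (3.4)·(1) + (0.4)·(1) + (1.4)·(-4)) / 4 = -7/4 = -1.75
  S[B,B] = ((-1)·(-1) + (3)·(3) + (1)·(1) + (1)·(1) + (-4)·(-4)) / 4 = 28/4 = 7
  S = [[6.8, -1.75],
 [-1.75, 7]].

Step 3 — invert S. det(S) = 6.8·7 - (-1.75)² = 44.5375.
  S^{-1} = (1/det) · [[d, -b], [-b, a]] = [[0.1572, 0.0393],
 [0.0393, 0.1527]].

Step 4 — quadratic form (x̄ - mu_0)^T · S^{-1} · (x̄ - mu_0):
  S^{-1} · (x̄ - mu_0) = (0.2908, 0.2155),
  (x̄ - mu_0)^T · [...] = (1.6)·(0.2908) + (1)·(0.2155) = 0.6808.

Step 5 — scale by n: T² = 5 · 0.6808 = 3.4039.

T² ≈ 3.4039


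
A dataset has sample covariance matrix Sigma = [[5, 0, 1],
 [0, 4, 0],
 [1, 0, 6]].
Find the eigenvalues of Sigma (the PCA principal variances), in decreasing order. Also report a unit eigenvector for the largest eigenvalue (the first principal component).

Step 1 — characteristic polynomial p(λ) = det(λI - Sigma) = λ³ - tr·λ² + c_1·λ - det, where tr = trace, c_1 = sum of the principal 2×2 minors, det = det(Sigma):
  tr = 5 + 4 + 6 = 15,
  c_1 = (5·4 - (0)²) + (5·6 - (1)²) + (4·6 - (0)²) = 20 + 29 + 24 = 73,
  det = 5·(4·6 - (0)²) - (0)·((0)·6 - (0)·(1)) + (1)·((0)·(0) - 4·(1)) = 5·(24) - (0)·(0) + (1)·(-4) = 116.
  So p(λ) = λ³ - 15λ² + 73λ - 116.
Step 2 — look for an integer root (rational root theorem: any rational root is an integer divisor of 116). Testing λ = 4:
  p(4) = 64 - 240 + 292 - 116 = 0  ✓
  Dividing out (λ - 4): p(λ) = (λ - 4)(λ² - 11λ + 29).
Step 3 — remaining eigenvalues from the quadratic λ² - 11λ + 29 = 0:
  Δ = 11² - 4·29 = 121 - 116 = 5,  λ = (11 ± √5)/2 = (11 ± 2.2361)/2 ≈ 6.618 or 4.382.
  Sorted: λ_1 = 6.618,  λ_2 = 4.382,  λ_3 = 4  (check: sum = 15 = tr ✓).

Step 4 — unit eigenvector for λ_1 ≈ 6.618: v spans the null space of (Sigma - λ_1 I), whose rows are
  r_1 = (-1.618, 0, 1),  r_2 = (0, -2.618, 0),  r_3 = (1, 0, -0.618).
  v is orthogonal to every row, so take v ∝ r_1 × r_2 = ((0)·(0) - (1)·(-2.618), (1)·(0) - (-1.618)·(0), (-1.618)·(-2.618) - (0)·(0)) ≈ (2.618, 0, 4.2361).
  Let u = (2.618, 0, 4.2361).
  ||u|| = √((2.618)² + (0)² + (4.2361)²) = √(24.7984) ≈ 4.9798,  v_1 = u/||u|| ≈ (0.5257, 0, 0.8507) (||v_1|| = 1).

λ_1 = 6.618,  λ_2 = 4.382,  λ_3 = 4;  v_1 ≈ (0.5257, 0, 0.8507)


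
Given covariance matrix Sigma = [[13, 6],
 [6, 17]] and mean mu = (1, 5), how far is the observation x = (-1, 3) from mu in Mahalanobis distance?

Step 1 — centre the observation: (x - mu) = (-2, -2).

Step 2 — invert Sigma. det(Sigma) = 13·17 - (6)² = 185.
  Sigma^{-1} = (1/det) · [[d, -b], [-b, a]] = [[0.0919, -0.0324],
 [-0.0324, 0.0703]].

Step 3 — form the quadratic (x - mu)^T · Sigma^{-1} · (x - mu):
  Sigma^{-1} · (x - mu) = (-0.1189, -0.0757).
  (x - mu)^T · [Sigma^{-1} · (x - mu)] = (-2)·(-0.1189) + (-2)·(-0.0757) = 0.3892.

Step 4 — take square root: d = √(0.3892) ≈ 0.6239.

d(x, mu) = √(0.3892) ≈ 0.6239


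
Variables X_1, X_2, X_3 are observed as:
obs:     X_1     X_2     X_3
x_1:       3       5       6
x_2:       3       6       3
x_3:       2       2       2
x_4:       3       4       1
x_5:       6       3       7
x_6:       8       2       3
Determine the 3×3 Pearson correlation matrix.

Step 1 — column means:
  mean(X_1) = (3 + 3 + 2 + 3 + 6 + 8) / 6 = 25/6 = 4.1667
  mean(X_2) = (5 + 6 + 2 + 4 + 3 + 2) / 6 = 22/6 = 3.6667
  mean(X_3) = (6 + 3 + 2 + 1 + 7 + 3) / 6 = 22/6 = 3.6667

Step 2 — sample variances and covariances s[i,j] = (1/(n-1)) · Σ_k (x_{k,i} - mean_i) · (x_{k,j} - mean_j), with n-1 = 5:
  s[X_1,X_1] = ((-1.1667)·(-1.1667) + (-1.1667)·(-1.1667) + (-2.1667)·(-2.1667) + (-1.1667)·(-1.1667) + (1.8333)·(1.8333) + (3.8333)·(3.8333)) / 5 = 26.8333/5 = 5.3667
  s[X_1,X_2] = ((-1.1667)·(1.3333) + (-1.1667)·(2.3333) + (-2.1667)·(-1.6667) + (-1.1667)·(0.3333) + (1.8333)·(-0.6667) + (3.8333)·(-1.6667)) / 5 = -8.6667/5 = -1.7333
  s[X_1,X_3] = ((-1.1667)·(2.3333) + (-1.1667)·(-0.6667) + (-2.1667)·(-1.6667) + (-1.1667)·(-2.6667) + (1.8333)·(3.3333) + (3.8333)·(-0.6667)) / 5 = 8.3333/5 = 1.6667
  s[X_2,X_2] = ((1.3333)·(1.3333) + (2.3333)·(2.3333) + (-1.6667)·(-1.6667) + (0.3333)·(0.3333) + (-0.6667)·(-0.6667) + (-1.6667)·(-1.6667)) / 5 = 13.3333/5 = 2.6667
  s[X_2,X_3] = ((1.3333)·(2.3333) + (2.3333)·(-0.6667) + (-1.6667)·(-1.6667) + (0.3333)·(-2.6667) + (-0.6667)·(3.3333) + (-1.6667)·(-0.6667)) / 5 = 2.3333/5 = 0.4667
  s[X_3,X_3] = ((2.3333)·(2.3333) + (-0.6667)·(-0.6667) + (-1.6667)·(-1.6667) + (-2.6667)·(-2.6667) + (3.3333)·(3.3333) + (-0.6667)·(-0.6667)) / 5 = 27.3333/5 = 5.4667
  Sample standard deviations s_i = √(s[i,i]):
  s(X_1) = √(5.3667) = 2.3166
  s(X_2) = √(2.6667) = 1.633
  s(X_3) = √(5.4667) = 2.3381

Step 3 — r_{ij} = s_{ij} / (s_i · s_j):
  r[X_1,X_1] = 1 (diagonal).
  r[X_1,X_2] = -1.7333 / (2.3166 · 1.633) = -1.7333 / 3.783 = -0.4582
  r[X_1,X_3] = 1.6667 / (2.3166 · 2.3381) = 1.6667 / 5.4164 = 0.3077
  r[X_2,X_2] = 1 (diagonal).
  r[X_2,X_3] = 0.4667 / (1.633 · 2.3381) = 0.4667 / 3.8181 = 0.1222
  r[X_3,X_3] = 1 (diagonal).

R is symmetric with unit diagonal. Assembling:

R = [[1, -0.4582, 0.3077],
 [-0.4582, 1, 0.1222],
 [0.3077, 0.1222, 1]]


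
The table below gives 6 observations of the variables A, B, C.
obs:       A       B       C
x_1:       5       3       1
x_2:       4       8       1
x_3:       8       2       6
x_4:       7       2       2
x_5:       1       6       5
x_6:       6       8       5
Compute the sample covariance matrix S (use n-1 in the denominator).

Step 1 — column means:
  mean(A) = (5 + 4 + 8 + 7 + 1 + 6) / 6 = 31/6 = 5.1667
  mean(B) = (3 + 8 + 2 + 2 + 6 + 8) / 6 = 29/6 = 4.8333
  mean(C) = (1 + 1 + 6 + 2 + 5 + 5) / 6 = 20/6 = 3.3333

Step 2 — sample covariance S[i,j] = (1/(n-1)) · Σ_k (x_{k,i} - mean_i) · (x_{k,j} - mean_j), with n-1 = 5.
  S[A,A] = ((-0.1667)·(-0.1667) + (-1.1667)·(-1.1667) + (2.8333)·(2.8333) + (1.8333)·(1.8333) + (-4.1667)·(-4.1667) + (0.8333)·(0.8333)) / 5 = 30.8333/5 = 6.1667
  S[A,B] = ((-0.1667)·(-1.8333) + (-1.1667)·(3.1667) + (2.8333)·(-2.8333) + (1.8333)·(-2.8333) + (-4.1667)·(1.1667) + (0.8333)·(3.1667)) / 5 = -18.8333/5 = -3.7667
  S[A,C] = ((-0.1667)·(-2.3333) + (-1.1667)·(-2.3333) + (2.8333)·(2.6667) + (1.8333)·(-1.3333) + (-4.1667)·(1.6667) + (0.8333)·(1.6667)) / 5 = 2.6667/5 = 0.5333
  S[B,B] = ((-1.8333)·(-1.8333) + (3.1667)·(3.1667) + (-2.8333)·(-2.8333) + (-2.8333)·(-2.8333) + (1.1667)·(1.1667) + (3.1667)·(3.1667)) / 5 = 40.8333/5 = 8.1667
  S[B,C] = ((-1.8333)·(-2.3333) + (3.1667)·(-2.3333) + (-2.8333)·(2.6667) + (-2.8333)·(-1.3333) + (1.1667)·(1.6667) + (3.1667)·(1.6667)) / 5 = 0.3333/5 = 0.0667
  S[C,C] = ((-2.3333)·(-2.3333) + (-2.3333)·(-2.3333) + (2.6667)·(2.6667) + (-1.3333)·(-1.3333) + (1.6667)·(1.6667) + (1.6667)·(1.6667)) / 5 = 25.3333/5 = 5.0667

S is symmetric (S[j,i] = S[i,j]). Assembling:

S = [[6.1667, -3.7667, 0.5333],
 [-3.7667, 8.1667, 0.0667],
 [0.5333, 0.0667, 5.0667]]


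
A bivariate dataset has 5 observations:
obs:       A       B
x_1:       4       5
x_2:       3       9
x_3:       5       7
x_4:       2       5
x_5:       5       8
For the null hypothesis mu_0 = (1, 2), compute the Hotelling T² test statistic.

Step 1 — sample mean vector:
  mean(A) = (4 + 3 + 5 + 2 + 5) / 5 = 19/5 = 3.8
  mean(B) = (5 + 9 + 7 + 5 + 8) / 5 = 34/5 = 6.8
  x̄ = (3.8, 6.8),  deviation x̄ - mu_0 = (3.8, 6.8) - (1, 2) = (2.8, 4.8).

Step 2 — sample covariance matrix, S[i,j] = (1/(n-1)) · Σ_k (x_{k,i} - mean_i) · (x_{k,j} - mean_j), divisor n-1 = 4:
  S[A,A] = ((0.2)·(0.2) + (-0.8)·(-0.8) + (1.2)·(1.2) + (-1.8)·(-1.8) + (1.2)·(1.2)) / 4 = 6.8/4 = 1.7
  S[A,B] = ((0.2)·(-1.8) + (-0.8)·(2.2) + (1.2)·(0.2) + (-1.8)·(-1.8) + (1.2)·(1.2)) / 4 = 2.8/4 = 0.7
  S[B,B] = ((-1.8)·(-1.8) + (2.2)·(2.2) + (0.2)·(0.2) + (-1.8)·(-1.8) + (1.2)·(1.2)) / 4 = 12.8/4 = 3.2
  S = [[1.7, 0.7],
 [0.7, 3.2]].

Step 3 — invert S. det(S) = 1.7·3.2 - (0.7)² = 4.95.
  S^{-1} = (1/det) · [[d, -b], [-b, a]] = [[0.6465, -0.1414],
 [-0.1414, 0.3434]].

Step 4 — quadratic form (x̄ - mu_0)^T · S^{-1} · (x̄ - mu_0):
  S^{-1} · (x̄ - mu_0) = (1.1313, 1.2525),
  (x̄ - mu_0)^T · [...] = (2.8)·(1.1313) + (4.8)·(1.2525) = 9.1798.

Step 5 — scale by n: T² = 5 · 9.1798 = 45.899.

T² ≈ 45.899


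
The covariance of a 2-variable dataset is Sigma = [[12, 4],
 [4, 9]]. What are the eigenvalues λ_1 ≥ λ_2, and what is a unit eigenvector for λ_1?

Step 1 — characteristic polynomial of 2×2 Sigma:
  det(Sigma - λI) = λ² - trace · λ + det = 0.
  trace = 12 + 9 = 21, det = 12·9 - (4)² = 92.
Step 2 — discriminant:
  Δ = trace² - 4·det = 441 - 368 = 73.
Step 3 — eigenvalues:
  λ = (trace ± √Δ)/2 = (21 ± 8.544)/2,
  λ_1 = 14.772,  λ_2 = 6.228.

Step 4 — unit eigenvector for λ_1: solve (Sigma - λ_1 I)v = 0. First row:
  (12 - 14.772)·v_x + (4)·v_y = 0, i.e. (-2.772)·v_x + (4)·v_y = 0,
  so v ∝ (b, λ_1 - a) = (4, 2.772) = u.
  ||u|| = √((4)² + (2.772)²) = √(23.684) ≈ 4.8666,
  v_1 = u/||u|| ≈ (0.8219, 0.5696) (||v_1|| = 1).

λ_1 = 14.772,  λ_2 = 6.228;  v_1 ≈ (0.8219, 0.5696)


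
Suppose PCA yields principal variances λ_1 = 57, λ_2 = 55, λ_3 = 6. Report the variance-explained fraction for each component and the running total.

Step 1 — total variance = trace(Sigma) = Σ λ_i = 57 + 55 + 6 = 118.

Step 2 — fraction explained by component i = λ_i / Σ λ:
  PC1: 57/118 = 0.4831
  PC2: 55/118 = 0.4661
  PC3: 6/118 = 0.0508

Step 3 — cumulative fraction after k components = (λ_1 + ... + λ_k) / Σ λ:
  k = 1: 57/118 = 0.4831
  k = 2: (57 + 55)/118 = 112/118 = 0.9492
  k = 3: (57 + 55 + 6)/118 = 118/118 = 1

Summary (fraction, with percent):

explained: PC1 0.4831 (48.31%), PC2 0.4661 (46.61%), PC3 0.0508 (5.08%);  cumulative: 0.4831, 0.9492, 1


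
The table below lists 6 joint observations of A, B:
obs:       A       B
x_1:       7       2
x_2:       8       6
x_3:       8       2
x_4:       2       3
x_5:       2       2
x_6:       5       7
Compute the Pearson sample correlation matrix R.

Step 1 — column means:
  mean(A) = (7 + 8 + 8 + 2 + 2 + 5) / 6 = 32/6 = 5.3333
  mean(B) = (2 + 6 + 2 + 3 + 2 + 7) / 6 = 22/6 = 3.6667

Step 2 — sample variances and covariances s[i,j] = (1/(n-1)) · Σ_k (x_{k,i} - mean_i) · (x_{k,j} - mean_j), with n-1 = 5:
  s[A,A] = ((1.6667)·(1.6667) + (2.6667)·(2.6667) + (2.6667)·(2.6667) + (-3.3333)·(-3.3333) + (-3.3333)·(-3.3333) + (-0.3333)·(-0.3333)) / 5 = 39.3333/5 = 7.8667
  s[A,B] = ((1.6667)·(-1.6667) + (2.6667)·(2.3333) + (2.6667)·(-1.6667) + (-3.3333)·(-0.6667) + (-3.3333)·(-1.6667) + (-0.3333)·(3.3333)) / 5 = 5.6667/5 = 1.1333
  s[B,B] = ((-1.6667)·(-1.6667) + (2.3333)·(2.3333) + (-1.6667)·(-1.6667) + (-0.6667)·(-0.6667) + (-1.6667)·(-1.6667) + (3.3333)·(3.3333)) / 5 = 25.3333/5 = 5.0667
  Sample standard deviations s_i = √(s[i,i]):
  s(A) = √(7.8667) = 2.8048
  s(B) = √(5.0667) = 2.2509

Step 3 — r_{ij} = s_{ij} / (s_i · s_j):
  r[A,A] = 1 (diagonal).
  r[A,B] = 1.1333 / (2.8048 · 2.2509) = 1.1333 / 6.3133 = 0.1795
  r[B,B] = 1 (diagonal).

R is symmetric with unit diagonal. Assembling:

R = [[1, 0.1795],
 [0.1795, 1]]


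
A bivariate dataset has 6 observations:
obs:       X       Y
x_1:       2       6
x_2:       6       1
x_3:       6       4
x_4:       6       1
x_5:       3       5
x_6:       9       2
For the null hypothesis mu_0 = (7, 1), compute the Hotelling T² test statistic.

Step 1 — sample mean vector:
  mean(X) = (2 + 6 + 6 + 6 + 3 + 9) / 6 = 32/6 = 5.3333
  mean(Y) = (6 + 1 + 4 + 1 + 5 + 2) / 6 = 19/6 = 3.1667
  x̄ = (5.3333, 3.1667),  deviation x̄ - mu_0 = (5.3333, 3.1667) - (7, 1) = (-1.6667, 2.1667).

Step 2 — sample covariance matrix, S[i,j] = (1/(n-1)) · Σ_k (x_{k,i} - mean_i) · (x_{k,j} - mean_j), divisor n-1 = 5:
  S[X,X] = ((-3.3333)·(-3.3333) + (0.6667)·(0.6667) + (0.6667)·(0.6667) + (0.6667)·(0.6667) + (-2.3333)·(-2.3333) + (3.6667)·(3.6667)) / 5 = 31.3333/5 = 6.2667
  S[X,Y] = ((-3.3333)·(2.8333) + (0.6667)·(-2.1667) + (0.6667)·(0.8333) + (0.6667)·(-2.1667) + (-2.3333)·(1.8333) + (3.6667)·(-1.1667)) / 5 = -20.3333/5 = -4.0667
  S[Y,Y] = ((2.8333)·(2.8333) + (-2.1667)·(-2.1667) + (0.8333)·(0.8333) + (-2.1667)·(-2.1667) + (1.8333)·(1.8333) + (-1.1667)·(-1.1667)) / 5 = 22.8333/5 = 4.5667
  S = [[6.2667, -4.0667],
 [-4.0667, 4.5667]].

Step 3 — invert S. det(S) = 6.2667·4.5667 - (-4.0667)² = 12.08.
  S^{-1} = (1/det) · [[d, -b], [-b, a]] = [[0.378, 0.3366],
 [0.3366, 0.5188]].

Step 4 — quadratic form (x̄ - mu_0)^T · S^{-1} · (x̄ - mu_0):
  S^{-1} · (x̄ - mu_0) = (0.0993, 0.5629),
  (x̄ - mu_0)^T · [...] = (-1.6667)·(0.0993) + (2.1667)·(0.5629) = 1.0541.

Step 5 — scale by n: T² = 6 · 1.0541 = 6.3245.

T² ≈ 6.3245


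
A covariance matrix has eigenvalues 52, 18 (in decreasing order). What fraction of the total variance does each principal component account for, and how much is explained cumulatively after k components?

Step 1 — total variance = trace(Sigma) = Σ λ_i = 52 + 18 = 70.

Step 2 — fraction explained by component i = λ_i / Σ λ:
  PC1: 52/70 = 0.7429
  PC2: 18/70 = 0.2571

Step 3 — cumulative fraction after k components = (λ_1 + ... + λ_k) / Σ λ:
  k = 1: 52/70 = 0.7429
  k = 2: (52 + 18)/70 = 70/70 = 1

Summary (fraction, with percent):

explained: PC1 0.7429 (74.29%), PC2 0.2571 (25.71%);  cumulative: 0.7429, 1


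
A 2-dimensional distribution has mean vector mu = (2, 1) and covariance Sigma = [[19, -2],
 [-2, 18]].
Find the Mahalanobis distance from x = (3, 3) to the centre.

Step 1 — centre the observation: (x - mu) = (1, 2).

Step 2 — invert Sigma. det(Sigma) = 19·18 - (-2)² = 338.
  Sigma^{-1} = (1/det) · [[d, -b], [-b, a]] = [[0.0533, 0.0059],
 [0.0059, 0.0562]].

Step 3 — form the quadratic (x - mu)^T · Sigma^{-1} · (x - mu):
  Sigma^{-1} · (x - mu) = (0.0651, 0.1183).
  (x - mu)^T · [Sigma^{-1} · (x - mu)] = (1)·(0.0651) + (2)·(0.1183) = 0.3018.

Step 4 — take square root: d = √(0.3018) ≈ 0.5493.

d(x, mu) = √(0.3018) ≈ 0.5493


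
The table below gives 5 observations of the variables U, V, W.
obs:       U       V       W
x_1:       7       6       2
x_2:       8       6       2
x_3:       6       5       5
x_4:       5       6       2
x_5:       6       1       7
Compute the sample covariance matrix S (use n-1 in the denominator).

Step 1 — column means:
  mean(U) = (7 + 8 + 6 + 5 + 6) / 5 = 32/5 = 6.4
  mean(V) = (6 + 6 + 5 + 6 + 1) / 5 = 24/5 = 4.8
  mean(W) = (2 + 2 + 5 + 2 + 7) / 5 = 18/5 = 3.6

Step 2 — sample covariance S[i,j] = (1/(n-1)) · Σ_k (x_{k,i} - mean_i) · (x_{k,j} - mean_j), with n-1 = 4.
  S[U,U] = ((0.6)·(0.6) + (1.6)·(1.6) + (-0.4)·(-0.4) + (-1.4)·(-1.4) + (-0.4)·(-0.4)) / 4 = 5.2/4 = 1.3
  S[U,V] = ((0.6)·(1.2) + (1.6)·(1.2) + (-0.4)·(0.2) + (-1.4)·(1.2) + (-0.4)·(-3.8)) / 4 = 2.4/4 = 0.6
  S[U,W] = ((0.6)·(-1.6) + (1.6)·(-1.6) + (-0.4)·(1.4) + (-1.4)·(-1.6) + (-0.4)·(3.4)) / 4 = -3.2/4 = -0.8
  S[V,V] = ((1.2)·(1.2) + (1.2)·(1.2) + (0.2)·(0.2) + (1.2)·(1.2) + (-3.8)·(-3.8)) / 4 = 18.8/4 = 4.7
  S[V,W] = ((1.2)·(-1.6) + (1.2)·(-1.6) + (0.2)·(1.4) + (1.2)·(-1.6) + (-3.8)·(3.4)) / 4 = -18.4/4 = -4.6
  S[W,W] = ((-1.6)·(-1.6) + (-1.6)·(-1.6) + (1.4)·(1.4) + (-1.6)·(-1.6) + (3.4)·(3.4)) / 4 = 21.2/4 = 5.3

S is symmetric (S[j,i] = S[i,j]). Assembling:

S = [[1.3, 0.6, -0.8],
 [0.6, 4.7, -4.6],
 [-0.8, -4.6, 5.3]]


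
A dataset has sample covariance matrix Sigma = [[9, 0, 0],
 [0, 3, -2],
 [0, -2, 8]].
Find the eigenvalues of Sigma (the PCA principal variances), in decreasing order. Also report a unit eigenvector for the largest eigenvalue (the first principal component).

Step 1 — characteristic polynomial p(λ) = det(λI - Sigma) = λ³ - tr·λ² + c_1·λ - det, where tr = trace, c_1 = sum of the principal 2×2 minors, det = det(Sigma):
  tr = 9 + 3 + 8 = 20,
  c_1 = (9·3 - (0)²) + (9·8 - (0)²) + (3·8 - (-2)²) = 27 + 72 + 20 = 119,
  det = 9·(3·8 - (-2)²) - (0)·((0)·8 - (-2)·(0)) + (0)·((0)·(-2) - 3·(0)) = 9·(20) - (0)·(0) + (0)·(0) = 180.
  So p(λ) = λ³ - 20λ² + 119λ - 180.
Step 2 — look for an integer root (rational root theorem: any rational root is an integer divisor of 180). Testing λ = 9:
  p(9) = 729 - 1620 + 1071 - 180 = 0  ✓
  Dividing out (λ - 9): p(λ) = (λ - 9)(λ² - 11λ + 20).
Step 3 — remaining eigenvalues from the quadratic λ² - 11λ + 20 = 0:
  Δ = 11² - 4·20 = 121 - 80 = 41,  λ = (11 ± √41)/2 = (11 ± 6.4031)/2 ≈ 8.7016 or 2.2984.
  Sorted: λ_1 = 9,  λ_2 = 8.7016,  λ_3 = 2.2984  (check: sum = 20 = tr ✓).

Step 4 — unit eigenvector for λ_1 = 9: v spans the null space of (Sigma - λ_1 I), whose rows are
  r_1 = (0, 0, 0),  r_2 = (0, -6, -2),  r_3 = (0, -2, -1).
  v is orthogonal to every row, so take v ∝ r_2 × r_3 = ((-6)·(-1) - (-2)·(-2), (-2)·(0) - (0)·(-1), (0)·(-2) - (-6)·(0)) = (2, 0, 0).
  Rescale (divide by 2): u = (1, 0, 0).
  ||u|| = √((1)² + (0)² + (0)²) = √(1) = 1,  v_1 = u/||u|| ≈ (1, 0, 0) (||v_1|| = 1).

λ_1 = 9,  λ_2 = 8.7016,  λ_3 = 2.2984;  v_1 ≈ (1, 0, 0)


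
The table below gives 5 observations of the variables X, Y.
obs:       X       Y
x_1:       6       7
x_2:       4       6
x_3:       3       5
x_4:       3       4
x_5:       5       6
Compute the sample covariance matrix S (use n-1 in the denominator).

Step 1 — column means:
  mean(X) = (6 + 4 + 3 + 3 + 5) / 5 = 21/5 = 4.2
  mean(Y) = (7 + 6 + 5 + 4 + 6) / 5 = 28/5 = 5.6

Step 2 — sample covariance S[i,j] = (1/(n-1)) · Σ_k (x_{k,i} - mean_i) · (x_{k,j} - mean_j), with n-1 = 4.
  S[X,X] = ((1.8)·(1.8) + (-0.2)·(-0.2) + (-1.2)·(-1.2) + (-1.2)·(-1.2) + (0.8)·(0.8)) / 4 = 6.8/4 = 1.7
  S[X,Y] = ((1.8)·(1.4) + (-0.2)·(0.4) + (-1.2)·(-0.6) + (-1.2)·(-1.6) + (0.8)·(0.4)) / 4 = 5.4/4 = 1.35
  S[Y,Y] = ((1.4)·(1.4) + (0.4)·(0.4) + (-0.6)·(-0.6) + (-1.6)·(-1.6) + (0.4)·(0.4)) / 4 = 5.2/4 = 1.3

S is symmetric (S[j,i] = S[i,j]). Assembling:

S = [[1.7, 1.35],
 [1.35, 1.3]]


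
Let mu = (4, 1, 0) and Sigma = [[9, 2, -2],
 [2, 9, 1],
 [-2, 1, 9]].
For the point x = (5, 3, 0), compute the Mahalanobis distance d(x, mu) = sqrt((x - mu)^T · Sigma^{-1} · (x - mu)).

Step 1 — centre the observation: (x - mu) = (1, 2, 0).

Step 2 — invert Sigma (cofactor / det for 3×3, or solve directly):
  Sigma^{-1} = [[0.125, -0.0312, 0.0313],
 [-0.0312, 0.1203, -0.0203],
 [0.0312, -0.0203, 0.1203]].

Step 3 — form the quadratic (x - mu)^T · Sigma^{-1} · (x - mu):
  Sigma^{-1} · (x - mu) = (0.0625, 0.2094, -0.0094).
  (x - mu)^T · [Sigma^{-1} · (x - mu)] = (1)·(0.0625) + (2)·(0.2094) + (0)·(-0.0094) = 0.4813.

Step 4 — take square root: d = √(0.4813) ≈ 0.6937.

d(x, mu) = √(0.4813) ≈ 0.6937


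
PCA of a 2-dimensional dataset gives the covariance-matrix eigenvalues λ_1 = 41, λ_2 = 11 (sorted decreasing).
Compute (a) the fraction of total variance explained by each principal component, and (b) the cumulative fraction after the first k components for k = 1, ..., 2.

Step 1 — total variance = trace(Sigma) = Σ λ_i = 41 + 11 = 52.

Step 2 — fraction explained by component i = λ_i / Σ λ:
  PC1: 41/52 = 0.7885
  PC2: 11/52 = 0.2115

Step 3 — cumulative fraction after k components = (λ_1 + ... + λ_k) / Σ λ:
  k = 1: 41/52 = 0.7885
  k = 2: (41 + 11)/52 = 52/52 = 1

Summary (fraction, with percent):

explained: PC1 0.7885 (78.85%), PC2 0.2115 (21.15%);  cumulative: 0.7885, 1


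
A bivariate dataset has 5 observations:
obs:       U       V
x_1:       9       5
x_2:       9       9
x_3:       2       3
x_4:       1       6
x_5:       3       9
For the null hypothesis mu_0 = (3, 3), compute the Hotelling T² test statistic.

Step 1 — sample mean vector:
  mean(U) = (9 + 9 + 2 + 1 + 3) / 5 = 24/5 = 4.8
  mean(V) = (5 + 9 + 3 + 6 + 9) / 5 = 32/5 = 6.4
  x̄ = (4.8, 6.4),  deviation x̄ - mu_0 = (4.8, 6.4) - (3, 3) = (1.8, 3.4).

Step 2 — sample covariance matrix, S[i,j] = (1/(n-1)) · Σ_k (x_{k,i} - mean_i) · (x_{k,j} - mean_j), divisor n-1 = 4:
  S[U,U] = ((4.2)·(4.2) + (4.2)·(4.2) + (-2.8)·(-2.8) + (-3.8)·(-3.8) + (-1.8)·(-1.8)) / 4 = 60.8/4 = 15.2
  S[U,V] = ((4.2)·(-1.4) + (4.2)·(2.6) + (-2.8)·(-3.4) + (-3.8)·(-0.4) + (-1.8)·(2.6)) / 4 = 11.4/4 = 2.85
  S[V,V] = ((-1.4)·(-1.4) + (2.6)·(2.6) + (-3.4)·(-3.4) + (-0.4)·(-0.4) + (2.6)·(2.6)) / 4 = 27.2/4 = 6.8
  S = [[15.2, 2.85],
 [2.85, 6.8]].

Step 3 — invert S. det(S) = 15.2·6.8 - (2.85)² = 95.2375.
  S^{-1} = (1/det) · [[d, -b], [-b, a]] = [[0.0714, -0.0299],
 [-0.0299, 0.1596]].

Step 4 — quadratic form (x̄ - mu_0)^T · S^{-1} · (x̄ - mu_0):
  S^{-1} · (x̄ - mu_0) = (0.0268, 0.4888),
  (x̄ - mu_0)^T · [...] = (1.8)·(0.0268) + (3.4)·(0.4888) = 1.71.

Step 5 — scale by n: T² = 5 · 1.71 = 8.5502.

T² ≈ 8.5502


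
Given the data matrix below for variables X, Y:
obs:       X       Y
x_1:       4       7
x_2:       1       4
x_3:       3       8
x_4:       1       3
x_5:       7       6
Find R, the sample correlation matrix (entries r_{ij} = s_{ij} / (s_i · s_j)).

Step 1 — column means:
  mean(X) = (4 + 1 + 3 + 1 + 7) / 5 = 16/5 = 3.2
  mean(Y) = (7 + 4 + 8 + 3 + 6) / 5 = 28/5 = 5.6

Step 2 — sample variances and covariances s[i,j] = (1/(n-1)) · Σ_k (x_{k,i} - mean_i) · (x_{k,j} - mean_j), with n-1 = 4:
  s[X,X] = ((0.8)·(0.8) + (-2.2)·(-2.2) + (-0.2)·(-0.2) + (-2.2)·(-2.2) + (3.8)·(3.8)) / 4 = 24.8/4 = 6.2
  s[X,Y] = ((0.8)·(1.4) + (-2.2)·(-1.6) + (-0.2)·(2.4) + (-2.2)·(-2.6) + (3.8)·(0.4)) / 4 = 11.4/4 = 2.85
  s[Y,Y] = ((1.4)·(1.4) + (-1.6)·(-1.6) + (2.4)·(2.4) + (-2.6)·(-2.6) + (0.4)·(0.4)) / 4 = 17.2/4 = 4.3
  Sample standard deviations s_i = √(s[i,i]):
  s(X) = √(6.2) = 2.49
  s(Y) = √(4.3) = 2.0736

Step 3 — r_{ij} = s_{ij} / (s_i · s_j):
  r[X,X] = 1 (diagonal).
  r[X,Y] = 2.85 / (2.49 · 2.0736) = 2.85 / 5.1633 = 0.552
  r[Y,Y] = 1 (diagonal).

R is symmetric with unit diagonal. Assembling:

R = [[1, 0.552],
 [0.552, 1]]


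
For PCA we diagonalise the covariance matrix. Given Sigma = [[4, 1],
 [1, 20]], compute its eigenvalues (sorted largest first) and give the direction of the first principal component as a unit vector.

Step 1 — characteristic polynomial of 2×2 Sigma:
  det(Sigma - λI) = λ² - trace · λ + det = 0.
  trace = 4 + 20 = 24, det = 4·20 - (1)² = 79.
Step 2 — discriminant:
  Δ = trace² - 4·det = 576 - 316 = 260.
Step 3 — eigenvalues:
  λ = (trace ± √Δ)/2 = (24 ± 16.1245)/2,
  λ_1 = 20.0623,  λ_2 = 3.9377.

Step 4 — unit eigenvector for λ_1: solve (Sigma - λ_1 I)v = 0. First row:
  (4 - 20.0623)·v_x + (1)·v_y = 0, i.e. (-16.0623)·v_x + (1)·v_y = 0,
  so v ∝ (b, λ_1 - a) = (1, 16.0623) = u.
  ||u|| = √((1)² + (16.0623)²) = √(258.9961) ≈ 16.0934,
  v_1 = u/||u|| ≈ (0.0621, 0.9981) (||v_1|| = 1).

λ_1 = 20.0623,  λ_2 = 3.9377;  v_1 ≈ (0.0621, 0.9981)


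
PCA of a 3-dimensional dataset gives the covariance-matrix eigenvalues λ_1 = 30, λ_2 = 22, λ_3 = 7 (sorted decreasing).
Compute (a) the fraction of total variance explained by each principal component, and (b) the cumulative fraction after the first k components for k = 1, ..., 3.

Step 1 — total variance = trace(Sigma) = Σ λ_i = 30 + 22 + 7 = 59.

Step 2 — fraction explained by component i = λ_i / Σ λ:
  PC1: 30/59 = 0.5085
  PC2: 22/59 = 0.3729
  PC3: 7/59 = 0.1186

Step 3 — cumulative fraction after k components = (λ_1 + ... + λ_k) / Σ λ:
  k = 1: 30/59 = 0.5085
  k = 2: (30 + 22)/59 = 52/59 = 0.8814
  k = 3: (30 + 22 + 7)/59 = 59/59 = 1

Summary (fraction, with percent):

explained: PC1 0.5085 (50.85%), PC2 0.3729 (37.29%), PC3 0.1186 (11.86%);  cumulative: 0.5085, 0.8814, 1


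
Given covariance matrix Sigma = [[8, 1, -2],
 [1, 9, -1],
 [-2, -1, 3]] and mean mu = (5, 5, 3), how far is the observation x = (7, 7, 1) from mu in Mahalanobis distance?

Step 1 — centre the observation: (x - mu) = (2, 2, -2).

Step 2 — invert Sigma (cofactor / det for 3×3, or solve directly):
  Sigma^{-1} = [[0.1503, -0.0058, 0.0983],
 [-0.0058, 0.1156, 0.0347],
 [0.0983, 0.0347, 0.4104]].

Step 3 — form the quadratic (x - mu)^T · Sigma^{-1} · (x - mu):
  Sigma^{-1} · (x - mu) = (0.0925, 0.1503, -0.5549).
  (x - mu)^T · [Sigma^{-1} · (x - mu)] = (2)·(0.0925) + (2)·(0.1503) + (-2)·(-0.5549) = 1.5954.

Step 4 — take square root: d = √(1.5954) ≈ 1.2631.

d(x, mu) = √(1.5954) ≈ 1.2631


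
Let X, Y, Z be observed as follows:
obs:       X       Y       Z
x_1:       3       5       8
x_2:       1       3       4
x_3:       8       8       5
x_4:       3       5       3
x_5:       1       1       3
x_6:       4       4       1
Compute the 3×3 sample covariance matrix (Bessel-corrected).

Step 1 — column means:
  mean(X) = (3 + 1 + 8 + 3 + 1 + 4) / 6 = 20/6 = 3.3333
  mean(Y) = (5 + 3 + 8 + 5 + 1 + 4) / 6 = 26/6 = 4.3333
  mean(Z) = (8 + 4 + 5 + 3 + 3 + 1) / 6 = 24/6 = 4

Step 2 — sample covariance S[i,j] = (1/(n-1)) · Σ_k (x_{k,i} - mean_i) · (x_{k,j} - mean_j), with n-1 = 5.
  S[X,X] = ((-0.3333)·(-0.3333) + (-2.3333)·(-2.3333) + (4.6667)·(4.6667) + (-0.3333)·(-0.3333) + (-2.3333)·(-2.3333) + (0.6667)·(0.6667)) / 5 = 33.3333/5 = 6.6667
  S[X,Y] = ((-0.3333)·(0.6667) + (-2.3333)·(-1.3333) + (4.6667)·(3.6667) + (-0.3333)·(0.6667) + (-2.3333)·(-3.3333) + (0.6667)·(-0.3333)) / 5 = 27.3333/5 = 5.4667
  S[X,Z] = ((-0.3333)·(4) + (-2.3333)·(0) + (4.6667)·(1) + (-0.3333)·(-1) + (-2.3333)·(-1) + (0.6667)·(-3)) / 5 = 4/5 = 0.8
  S[Y,Y] = ((0.6667)·(0.6667) + (-1.3333)·(-1.3333) + (3.6667)·(3.6667) + (0.6667)·(0.6667) + (-3.3333)·(-3.3333) + (-0.3333)·(-0.3333)) / 5 = 27.3333/5 = 5.4667
  S[Y,Z] = ((0.6667)·(4) + (-1.3333)·(0) + (3.6667)·(1) + (0.6667)·(-1) + (-3.3333)·(-1) + (-0.3333)·(-3)) / 5 = 10/5 = 2
  S[Z,Z] = ((4)·(4) + (0)·(0) + (1)·(1) + (-1)·(-1) + (-1)·(-1) + (-3)·(-3)) / 5 = 28/5 = 5.6

S is symmetric (S[j,i] = S[i,j]). Assembling:

S = [[6.6667, 5.4667, 0.8],
 [5.4667, 5.4667, 2],
 [0.8, 2, 5.6]]


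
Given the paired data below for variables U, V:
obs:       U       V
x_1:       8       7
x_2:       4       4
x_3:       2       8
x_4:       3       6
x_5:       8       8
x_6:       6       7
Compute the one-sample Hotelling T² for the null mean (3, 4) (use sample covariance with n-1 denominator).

Step 1 — sample mean vector:
  mean(U) = (8 + 4 + 2 + 3 + 8 + 6) / 6 = 31/6 = 5.1667
  mean(V) = (7 + 4 + 8 + 6 + 8 + 7) / 6 = 40/6 = 6.6667
  x̄ = (5.1667, 6.6667),  deviation x̄ - mu_0 = (5.1667, 6.6667) - (3, 4) = (2.1667, 2.6667).

Step 2 — sample covariance matrix, S[i,j] = (1/(n-1)) · Σ_k (x_{k,i} - mean_i) · (x_{k,j} - mean_j), divisor n-1 = 5:
  S[U,U] = ((2.8333)·(2.8333) + (-1.1667)·(-1.1667) + (-3.1667)·(-3.1667) + (-2.1667)·(-2.1667) + (2.8333)·(2.8333) + (0.8333)·(0.8333)) / 5 = 32.8333/5 = 6.5667
  S[U,V] = ((2.8333)·(0.3333) + (-1.1667)·(-2.6667) + (-3.1667)·(1.3333) + (-2.1667)·(-0.6667) + (2.8333)·(1.3333) + (0.8333)·(0.3333)) / 5 = 5.3333/5 = 1.0667
  S[V,V] = ((0.3333)·(0.3333) + (-2.6667)·(-2.6667) + (1.3333)·(1.3333) + (-0.6667)·(-0.6667) + (1.3333)·(1.3333) + (0.3333)·(0.3333)) / 5 = 11.3333/5 = 2.2667
  S = [[6.5667, 1.0667],
 [1.0667, 2.2667]].

Step 3 — invert S. det(S) = 6.5667·2.2667 - (1.0667)² = 13.7467.
  S^{-1} = (1/det) · [[d, -b], [-b, a]] = [[0.1649, -0.0776],
 [-0.0776, 0.4777]].

Step 4 — quadratic form (x̄ - mu_0)^T · S^{-1} · (x̄ - mu_0):
  S^{-1} · (x̄ - mu_0) = (0.1503, 1.1057),
  (x̄ - mu_0)^T · [...] = (2.1667)·(0.1503) + (2.6667)·(1.1057) = 3.2743.

Step 5 — scale by n: T² = 6 · 3.2743 = 19.646.

T² ≈ 19.646


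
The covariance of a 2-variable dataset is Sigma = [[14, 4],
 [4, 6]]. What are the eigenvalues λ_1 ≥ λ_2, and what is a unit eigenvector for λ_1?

Step 1 — characteristic polynomial of 2×2 Sigma:
  det(Sigma - λI) = λ² - trace · λ + det = 0.
  trace = 14 + 6 = 20, det = 14·6 - (4)² = 68.
Step 2 — discriminant:
  Δ = trace² - 4·det = 400 - 272 = 128.
Step 3 — eigenvalues:
  λ = (trace ± √Δ)/2 = (20 ± 11.3137)/2,
  λ_1 = 15.6569,  λ_2 = 4.3431.

Step 4 — unit eigenvector for λ_1: solve (Sigma - λ_1 I)v = 0. First row:
  (14 - 15.6569)·v_x + (4)·v_y = 0, i.e. (-1.6569)·v_x + (4)·v_y = 0,
  so v ∝ (b, λ_1 - a) = (4, 1.6569) = u.
  ||u|| = √((4)² + (1.6569)²) = √(18.7452) ≈ 4.3296,
  v_1 = u/||u|| ≈ (0.9239, 0.3827) (||v_1|| = 1).

λ_1 = 15.6569,  λ_2 = 4.3431;  v_1 ≈ (0.9239, 0.3827)


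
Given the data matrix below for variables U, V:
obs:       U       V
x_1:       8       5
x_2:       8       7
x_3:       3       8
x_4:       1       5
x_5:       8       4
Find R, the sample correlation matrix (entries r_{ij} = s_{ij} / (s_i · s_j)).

Step 1 — column means:
  mean(U) = (8 + 8 + 3 + 1 + 8) / 5 = 28/5 = 5.6
  mean(V) = (5 + 7 + 8 + 5 + 4) / 5 = 29/5 = 5.8

Step 2 — sample variances and covariances s[i,j] = (1/(n-1)) · Σ_k (x_{k,i} - mean_i) · (x_{k,j} - mean_j), with n-1 = 4:
  s[U,U] = ((2.4)·(2.4) + (2.4)·(2.4) + (-2.6)·(-2.6) + (-4.6)·(-4.6) + (2.4)·(2.4)) / 4 = 45.2/4 = 11.3
  s[U,V] = ((2.4)·(-0.8) + (2.4)·(1.2) + (-2.6)·(2.2) + (-4.6)·(-0.8) + (2.4)·(-1.8)) / 4 = -5.4/4 = -1.35
  s[V,V] = ((-0.8)·(-0.8) + (1.2)·(1.2) + (2.2)·(2.2) + (-0.8)·(-0.8) + (-1.8)·(-1.8)) / 4 = 10.8/4 = 2.7
  Sample standard deviations s_i = √(s[i,i]):
  s(U) = √(11.3) = 3.3615
  s(V) = √(2.7) = 1.6432

Step 3 — r_{ij} = s_{ij} / (s_i · s_j):
  r[U,U] = 1 (diagonal).
  r[U,V] = -1.35 / (3.3615 · 1.6432) = -1.35 / 5.5236 = -0.2444
  r[V,V] = 1 (diagonal).

R is symmetric with unit diagonal. Assembling:

R = [[1, -0.2444],
 [-0.2444, 1]]


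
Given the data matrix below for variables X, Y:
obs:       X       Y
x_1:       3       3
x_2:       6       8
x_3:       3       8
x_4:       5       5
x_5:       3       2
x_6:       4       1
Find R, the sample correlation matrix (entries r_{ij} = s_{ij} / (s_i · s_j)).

Step 1 — column means:
  mean(X) = (3 + 6 + 3 + 5 + 3 + 4) / 6 = 24/6 = 4
  mean(Y) = (3 + 8 + 8 + 5 + 2 + 1) / 6 = 27/6 = 4.5

Step 2 — sample variances and covariances s[i,j] = (1/(n-1)) · Σ_k (x_{k,i} - mean_i) · (x_{k,j} - mean_j), with n-1 = 5:
  s[X,X] = ((-1)·(-1) + (2)·(2) + (-1)·(-1) + (1)·(1) + (-1)·(-1) + (0)·(0)) / 5 = 8/5 = 1.6
  s[X,Y] = ((-1)·(-1.5) + (2)·(3.5) + (-1)·(3.5) + (1)·(0.5) + (-1)·(-2.5) + (0)·(-3.5)) / 5 = 8/5 = 1.6
  s[Y,Y] = ((-1.5)·(-1.5) + (3.5)·(3.5) + (3.5)·(3.5) + (0.5)·(0.5) + (-2.5)·(-2.5) + (-3.5)·(-3.5)) / 5 = 45.5/5 = 9.1
  Sample standard deviations s_i = √(s[i,i]):
  s(X) = √(1.6) = 1.2649
  s(Y) = √(9.1) = 3.0166

Step 3 — r_{ij} = s_{ij} / (s_i · s_j):
  r[X,X] = 1 (diagonal).
  r[X,Y] = 1.6 / (1.2649 · 3.0166) = 1.6 / 3.8158 = 0.4193
  r[Y,Y] = 1 (diagonal).

R is symmetric with unit diagonal. Assembling:

R = [[1, 0.4193],
 [0.4193, 1]]


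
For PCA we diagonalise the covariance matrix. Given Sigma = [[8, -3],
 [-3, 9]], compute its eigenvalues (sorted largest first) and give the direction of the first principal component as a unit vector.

Step 1 — characteristic polynomial of 2×2 Sigma:
  det(Sigma - λI) = λ² - trace · λ + det = 0.
  trace = 8 + 9 = 17, det = 8·9 - (-3)² = 63.
Step 2 — discriminant:
  Δ = trace² - 4·det = 289 - 252 = 37.
Step 3 — eigenvalues:
  λ = (trace ± √Δ)/2 = (17 ± 6.0828)/2,
  λ_1 = 11.5414,  λ_2 = 5.4586.

Step 4 — unit eigenvector for λ_1: solve (Sigma - λ_1 I)v = 0. First row:
  (8 - 11.5414)·v_x + (-3)·v_y = 0, i.e. (-3.5414)·v_x + (-3)·v_y = 0,
  so v ∝ (b, λ_1 - a) = (-3, 3.5414); multiply by -1 so the first entry is positive: u = (3, -3.5414).
  ||u|| = √((3)² + (-3.5414)²) = √(21.5414) ≈ 4.6413,
  v_1 = u/||u|| ≈ (0.6464, -0.763) (||v_1|| = 1).

λ_1 = 11.5414,  λ_2 = 5.4586;  v_1 ≈ (0.6464, -0.763)


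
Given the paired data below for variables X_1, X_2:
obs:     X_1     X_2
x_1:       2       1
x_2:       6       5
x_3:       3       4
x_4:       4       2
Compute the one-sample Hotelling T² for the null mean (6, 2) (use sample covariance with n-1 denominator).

Step 1 — sample mean vector:
  mean(X_1) = (2 + 6 + 3 + 4) / 4 = 15/4 = 3.75
  mean(X_2) = (1 + 5 + 4 + 2) / 4 = 12/4 = 3
  x̄ = (3.75, 3),  deviation x̄ - mu_0 = (3.75, 3) - (6, 2) = (-2.25, 1).

Step 2 — sample covariance matrix, S[i,j] = (1/(n-1)) · Σ_k (x_{k,i} - mean_i) · (x_{k,j} - mean_j), divisor n-1 = 3:
  S[X_1,X_1] = ((-1.75)·(-1.75) + (2.25)·(2.25) + (-0.75)·(-0.75) + (0.25)·(0.25)) / 3 = 8.75/3 = 2.9167
  S[X_1,X_2] = ((-1.75)·(-2) + (2.25)·(2) + (-0.75)·(1) + (0.25)·(-1)) / 3 = 7/3 = 2.3333
  S[X_2,X_2] = ((-2)·(-2) + (2)·(2) + (1)·(1) + (-1)·(-1)) / 3 = 10/3 = 3.3333
  S = [[2.9167, 2.3333],
 [2.3333, 3.3333]].

Step 3 — invert S. det(S) = 2.9167·3.3333 - (2.3333)² = 4.2778.
  S^{-1} = (1/det) · [[d, -b], [-b, a]] = [[0.7792, -0.5455],
 [-0.5455, 0.6818]].

Step 4 — quadratic form (x̄ - mu_0)^T · S^{-1} · (x̄ - mu_0):
  S^{-1} · (x̄ - mu_0) = (-2.2987, 1.9091),
  (x̄ - mu_0)^T · [...] = (-2.25)·(-2.2987) + (1)·(1.9091) = 7.0812.

Step 5 — scale by n: T² = 4 · 7.0812 = 28.3247.

T² ≈ 28.3247


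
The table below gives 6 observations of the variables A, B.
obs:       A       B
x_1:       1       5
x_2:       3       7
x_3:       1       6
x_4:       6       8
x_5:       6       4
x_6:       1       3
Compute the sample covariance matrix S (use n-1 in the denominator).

Step 1 — column means:
  mean(A) = (1 + 3 + 1 + 6 + 6 + 1) / 6 = 18/6 = 3
  mean(B) = (5 + 7 + 6 + 8 + 4 + 3) / 6 = 33/6 = 5.5

Step 2 — sample covariance S[i,j] = (1/(n-1)) · Σ_k (x_{k,i} - mean_i) · (x_{k,j} - mean_j), with n-1 = 5.
  S[A,A] = ((-2)·(-2) + (0)·(0) + (-2)·(-2) + (3)·(3) + (3)·(3) + (-2)·(-2)) / 5 = 30/5 = 6
  S[A,B] = ((-2)·(-0.5) + (0)·(1.5) + (-2)·(0.5) + (3)·(2.5) + (3)·(-1.5) + (-2)·(-2.5)) / 5 = 8/5 = 1.6
  S[B,B] = ((-0.5)·(-0.5) + (1.5)·(1.5) + (0.5)·(0.5) + (2.5)·(2.5) + (-1.5)·(-1.5) + (-2.5)·(-2.5)) / 5 = 17.5/5 = 3.5

S is symmetric (S[j,i] = S[i,j]). Assembling:

S = [[6, 1.6],
 [1.6, 3.5]]


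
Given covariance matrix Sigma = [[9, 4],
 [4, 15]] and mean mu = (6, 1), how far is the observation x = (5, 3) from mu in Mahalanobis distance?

Step 1 — centre the observation: (x - mu) = (-1, 2).

Step 2 — invert Sigma. det(Sigma) = 9·15 - (4)² = 119.
  Sigma^{-1} = (1/det) · [[d, -b], [-b, a]] = [[0.1261, -0.0336],
 [-0.0336, 0.0756]].

Step 3 — form the quadratic (x - mu)^T · Sigma^{-1} · (x - mu):
  Sigma^{-1} · (x - mu) = (-0.1933, 0.1849).
  (x - mu)^T · [Sigma^{-1} · (x - mu)] = (-1)·(-0.1933) + (2)·(0.1849) = 0.563.

Step 4 — take square root: d = √(0.563) ≈ 0.7504.

d(x, mu) = √(0.563) ≈ 0.7504


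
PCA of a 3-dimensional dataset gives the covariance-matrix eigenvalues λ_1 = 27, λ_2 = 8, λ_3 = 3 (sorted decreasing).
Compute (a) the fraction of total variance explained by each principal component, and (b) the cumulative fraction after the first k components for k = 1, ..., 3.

Step 1 — total variance = trace(Sigma) = Σ λ_i = 27 + 8 + 3 = 38.

Step 2 — fraction explained by component i = λ_i / Σ λ:
  PC1: 27/38 = 0.7105
  PC2: 8/38 = 0.2105
  PC3: 3/38 = 0.0789

Step 3 — cumulative fraction after k components = (λ_1 + ... + λ_k) / Σ λ:
  k = 1: 27/38 = 0.7105
  k = 2: (27 + 8)/38 = 35/38 = 0.9211
  k = 3: (27 + 8 + 3)/38 = 38/38 = 1

Summary (fraction, with percent):

explained: PC1 0.7105 (71.05%), PC2 0.2105 (21.05%), PC3 0.0789 (7.89%);  cumulative: 0.7105, 0.9211, 1


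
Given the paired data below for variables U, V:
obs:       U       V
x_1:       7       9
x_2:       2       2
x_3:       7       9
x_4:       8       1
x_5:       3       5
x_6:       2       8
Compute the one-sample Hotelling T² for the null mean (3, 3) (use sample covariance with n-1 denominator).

Step 1 — sample mean vector:
  mean(U) = (7 + 2 + 7 + 8 + 3 + 2) / 6 = 29/6 = 4.8333
  mean(V) = (9 + 2 + 9 + 1 + 5 + 8) / 6 = 34/6 = 5.6667
  x̄ = (4.8333, 5.6667),  deviation x̄ - mu_0 = (4.8333, 5.6667) - (3, 3) = (1.8333, 2.6667).

Step 2 — sample covariance matrix, S[i,j] = (1/(n-1)) · Σ_k (x_{k,i} - mean_i) · (x_{k,j} - mean_j), divisor n-1 = 5:
  S[U,U] = ((2.1667)·(2.1667) + (-2.8333)·(-2.8333) + (2.1667)·(2.1667) + (3.1667)·(3.1667) + (-1.8333)·(-1.8333) + (-2.8333)·(-2.8333)) / 5 = 38.8333/5 = 7.7667
  S[U,V] = ((2.1667)·(3.3333) + (-2.8333)·(-3.6667) + (2.1667)·(3.3333) + (3.1667)·(-4.6667) + (-1.8333)·(-0.6667) + (-2.8333)·(2.3333)) / 5 = 4.6667/5 = 0.9333
  S[V,V] = ((3.3333)·(3.3333) + (-3.6667)·(-3.6667) + (3.3333)·(3.3333) + (-4.6667)·(-4.6667) + (-0.6667)·(-0.6667) + (2.3333)·(2.3333)) / 5 = 63.3333/5 = 12.6667
  S = [[7.7667, 0.9333],
 [0.9333, 12.6667]].

Step 3 — invert S. det(S) = 7.7667·12.6667 - (0.9333)² = 97.5067.
  S^{-1} = (1/det) · [[d, -b], [-b, a]] = [[0.1299, -0.0096],
 [-0.0096, 0.0797]].

Step 4 — quadratic form (x̄ - mu_0)^T · S^{-1} · (x̄ - mu_0):
  S^{-1} · (x̄ - mu_0) = (0.2126, 0.1949),
  (x̄ - mu_0)^T · [...] = (1.8333)·(0.2126) + (2.6667)·(0.1949) = 0.9095.

Step 5 — scale by n: T² = 6 · 0.9095 = 5.4567.

T² ≈ 5.4567
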